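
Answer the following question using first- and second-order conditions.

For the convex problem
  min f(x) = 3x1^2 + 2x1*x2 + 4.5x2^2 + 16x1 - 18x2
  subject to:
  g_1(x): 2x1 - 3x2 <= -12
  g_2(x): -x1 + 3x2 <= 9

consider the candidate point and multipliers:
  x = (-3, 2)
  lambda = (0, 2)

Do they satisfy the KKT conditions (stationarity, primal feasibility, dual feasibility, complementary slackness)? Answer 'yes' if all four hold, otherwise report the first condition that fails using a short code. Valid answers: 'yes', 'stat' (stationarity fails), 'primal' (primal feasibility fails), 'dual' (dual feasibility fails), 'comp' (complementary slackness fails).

Gradient of f: grad f(x) = Q x + c = (2, -6)
Constraint values g_i(x) = a_i^T x - b_i:
  g_1((-3, 2)) = 0
  g_2((-3, 2)) = 0
Stationarity residual: grad f(x) + sum_i lambda_i a_i = (0, 0)
  -> stationarity OK
Primal feasibility (all g_i <= 0): OK
Dual feasibility (all lambda_i >= 0): OK
Complementary slackness (lambda_i * g_i(x) = 0 for all i): OK

Verdict: yes, KKT holds.

yes


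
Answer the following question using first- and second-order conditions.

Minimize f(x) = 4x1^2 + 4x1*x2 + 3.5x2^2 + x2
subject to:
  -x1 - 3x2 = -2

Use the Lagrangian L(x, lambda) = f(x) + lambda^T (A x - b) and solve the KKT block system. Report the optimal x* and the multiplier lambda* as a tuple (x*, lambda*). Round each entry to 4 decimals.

Form the Lagrangian:
  L(x, lambda) = (1/2) x^T Q x + c^T x + lambda^T (A x - b)
Stationarity (grad_x L = 0): Q x + c + A^T lambda = 0.
Primal feasibility: A x = b.

This gives the KKT block system:
  [ Q   A^T ] [ x     ]   [-c ]
  [ A    0  ] [ lambda ] = [ b ]

Solving the linear system:
  x*      = (-0.1273, 0.7091)
  lambda* = (1.8182)
  f(x*)   = 2.1727

x* = (-0.1273, 0.7091), lambda* = (1.8182)


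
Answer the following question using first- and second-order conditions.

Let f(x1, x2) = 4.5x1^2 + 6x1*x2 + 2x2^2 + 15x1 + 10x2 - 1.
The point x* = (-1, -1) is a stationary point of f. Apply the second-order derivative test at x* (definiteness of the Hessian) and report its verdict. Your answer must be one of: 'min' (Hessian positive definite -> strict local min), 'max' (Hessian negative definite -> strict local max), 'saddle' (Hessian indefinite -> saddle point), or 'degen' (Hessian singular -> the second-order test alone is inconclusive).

Compute the Hessian H = grad^2 f:
  H = [[9, 6], [6, 4]]
Verify stationarity: grad f(x*) = H x* + g = (0, 0).
Eigenvalues of H: 0, 13.
H has a zero eigenvalue (singular; positive semidefinite but not definite), so H is neither positive definite, negative definite, nor indefinite. The second-order test alone is inconclusive -> degen.
(Indeed, f is constant along the null direction of H through x*, so x* is not a strict local extremum.)

degen


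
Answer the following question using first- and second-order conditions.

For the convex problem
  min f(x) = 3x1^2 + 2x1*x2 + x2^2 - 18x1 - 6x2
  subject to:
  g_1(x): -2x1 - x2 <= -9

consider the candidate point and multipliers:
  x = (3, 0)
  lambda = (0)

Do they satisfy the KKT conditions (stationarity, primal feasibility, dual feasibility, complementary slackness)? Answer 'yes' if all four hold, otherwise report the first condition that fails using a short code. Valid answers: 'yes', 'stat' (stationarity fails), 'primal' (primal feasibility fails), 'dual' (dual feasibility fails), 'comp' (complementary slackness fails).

Gradient of f: grad f(x) = Q x + c = (0, 0)
Constraint values g_i(x) = a_i^T x - b_i:
  g_1((3, 0)) = 3
Stationarity residual: grad f(x) + sum_i lambda_i a_i = (0, 0)
  -> stationarity OK
Primal feasibility (all g_i <= 0): FAILS
Dual feasibility (all lambda_i >= 0): OK
Complementary slackness (lambda_i * g_i(x) = 0 for all i): OK

Verdict: the first failing condition is primal_feasibility -> primal.

primal


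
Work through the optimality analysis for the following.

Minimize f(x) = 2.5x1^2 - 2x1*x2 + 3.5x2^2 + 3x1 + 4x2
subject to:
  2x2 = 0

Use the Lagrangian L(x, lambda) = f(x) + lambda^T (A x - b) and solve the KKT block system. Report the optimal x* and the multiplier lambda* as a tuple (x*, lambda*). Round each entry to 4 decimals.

Form the Lagrangian:
  L(x, lambda) = (1/2) x^T Q x + c^T x + lambda^T (A x - b)
Stationarity (grad_x L = 0): Q x + c + A^T lambda = 0.
Primal feasibility: A x = b.

This gives the KKT block system:
  [ Q   A^T ] [ x     ]   [-c ]
  [ A    0  ] [ lambda ] = [ b ]

Solving the linear system:
  x*      = (-0.6, 0)
  lambda* = (-2.6)
  f(x*)   = -0.9

x* = (-0.6, 0), lambda* = (-2.6)


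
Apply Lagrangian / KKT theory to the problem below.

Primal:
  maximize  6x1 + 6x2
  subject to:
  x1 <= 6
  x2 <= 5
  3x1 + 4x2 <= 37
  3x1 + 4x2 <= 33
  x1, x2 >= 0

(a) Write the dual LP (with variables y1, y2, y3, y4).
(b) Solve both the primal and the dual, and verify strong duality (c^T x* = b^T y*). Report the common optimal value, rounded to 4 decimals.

The standard primal-dual pair for 'max c^T x s.t. A x <= b, x >= 0' is:
  Dual:  min b^T y  s.t.  A^T y >= c,  y >= 0.

So the dual LP is:
  minimize  6y1 + 5y2 + 37y3 + 33y4
  subject to:
    y1 + 3y3 + 3y4 >= 6
    y2 + 4y3 + 4y4 >= 6
    y1, y2, y3, y4 >= 0

Solving the primal: x* = (6, 3.75).
  primal value c^T x* = 58.5.
Solving the dual: y* = (1.5, 0, 0, 1.5).
  dual value b^T y* = 58.5.
Strong duality: c^T x* = b^T y*. Confirmed.

58.5


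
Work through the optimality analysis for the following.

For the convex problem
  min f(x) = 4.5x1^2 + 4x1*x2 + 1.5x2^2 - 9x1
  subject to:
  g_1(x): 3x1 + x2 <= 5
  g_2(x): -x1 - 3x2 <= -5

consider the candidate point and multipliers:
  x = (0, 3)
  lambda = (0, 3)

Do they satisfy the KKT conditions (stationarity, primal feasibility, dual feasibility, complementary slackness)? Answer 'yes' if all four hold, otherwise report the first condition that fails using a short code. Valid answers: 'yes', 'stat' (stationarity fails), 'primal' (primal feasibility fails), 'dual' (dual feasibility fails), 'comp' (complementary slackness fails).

Gradient of f: grad f(x) = Q x + c = (3, 9)
Constraint values g_i(x) = a_i^T x - b_i:
  g_1((0, 3)) = -2
  g_2((0, 3)) = -4
Stationarity residual: grad f(x) + sum_i lambda_i a_i = (0, 0)
  -> stationarity OK
Primal feasibility (all g_i <= 0): OK
Dual feasibility (all lambda_i >= 0): OK
Complementary slackness (lambda_i * g_i(x) = 0 for all i): FAILS

Verdict: the first failing condition is complementary_slackness -> comp.

comp


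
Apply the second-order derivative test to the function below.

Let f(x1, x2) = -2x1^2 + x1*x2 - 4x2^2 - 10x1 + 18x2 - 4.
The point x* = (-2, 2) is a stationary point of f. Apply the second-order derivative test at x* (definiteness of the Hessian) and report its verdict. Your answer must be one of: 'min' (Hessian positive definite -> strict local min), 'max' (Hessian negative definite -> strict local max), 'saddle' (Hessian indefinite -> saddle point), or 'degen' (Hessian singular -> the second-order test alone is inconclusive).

Compute the Hessian H = grad^2 f:
  H = [[-4, 1], [1, -8]]
Verify stationarity: grad f(x*) = H x* + g = (0, 0).
Eigenvalues of H: -8.2361, -3.7639.
Both eigenvalues < 0, so H is negative definite -> x* is a strict local max.

max


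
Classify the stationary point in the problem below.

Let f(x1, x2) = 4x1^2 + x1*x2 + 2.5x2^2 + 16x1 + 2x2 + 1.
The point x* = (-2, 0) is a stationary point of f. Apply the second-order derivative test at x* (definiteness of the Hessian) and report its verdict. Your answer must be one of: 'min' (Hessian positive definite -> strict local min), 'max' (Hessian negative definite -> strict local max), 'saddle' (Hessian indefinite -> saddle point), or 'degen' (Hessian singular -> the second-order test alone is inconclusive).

Compute the Hessian H = grad^2 f:
  H = [[8, 1], [1, 5]]
Verify stationarity: grad f(x*) = H x* + g = (0, 0).
Eigenvalues of H: 4.6972, 8.3028.
Both eigenvalues > 0, so H is positive definite -> x* is a strict local min.

min


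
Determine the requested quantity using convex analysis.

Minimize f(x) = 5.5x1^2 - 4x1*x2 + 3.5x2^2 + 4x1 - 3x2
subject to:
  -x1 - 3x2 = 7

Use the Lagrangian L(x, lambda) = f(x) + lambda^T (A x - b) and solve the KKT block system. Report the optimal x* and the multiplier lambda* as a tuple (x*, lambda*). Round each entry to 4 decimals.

Form the Lagrangian:
  L(x, lambda) = (1/2) x^T Q x + c^T x + lambda^T (A x - b)
Stationarity (grad_x L = 0): Q x + c + A^T lambda = 0.
Primal feasibility: A x = b.

This gives the KKT block system:
  [ Q   A^T ] [ x     ]   [-c ]
  [ A    0  ] [ lambda ] = [ b ]

Solving the linear system:
  x*      = (-1.3692, -1.8769)
  lambda* = (-3.5538)
  f(x*)   = 12.5154

x* = (-1.3692, -1.8769), lambda* = (-3.5538)


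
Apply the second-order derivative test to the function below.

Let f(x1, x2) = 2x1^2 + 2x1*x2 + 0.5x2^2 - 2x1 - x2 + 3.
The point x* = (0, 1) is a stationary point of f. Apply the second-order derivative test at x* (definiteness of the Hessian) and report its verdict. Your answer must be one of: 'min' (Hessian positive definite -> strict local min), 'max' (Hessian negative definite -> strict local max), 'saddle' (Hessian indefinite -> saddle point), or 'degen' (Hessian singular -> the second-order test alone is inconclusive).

Compute the Hessian H = grad^2 f:
  H = [[4, 2], [2, 1]]
Verify stationarity: grad f(x*) = H x* + g = (0, 0).
Eigenvalues of H: 0, 5.
H has a zero eigenvalue (singular; positive semidefinite but not definite), so H is neither positive definite, negative definite, nor indefinite. The second-order test alone is inconclusive -> degen.
(Indeed, f is constant along the null direction of H through x*, so x* is not a strict local extremum.)

degen


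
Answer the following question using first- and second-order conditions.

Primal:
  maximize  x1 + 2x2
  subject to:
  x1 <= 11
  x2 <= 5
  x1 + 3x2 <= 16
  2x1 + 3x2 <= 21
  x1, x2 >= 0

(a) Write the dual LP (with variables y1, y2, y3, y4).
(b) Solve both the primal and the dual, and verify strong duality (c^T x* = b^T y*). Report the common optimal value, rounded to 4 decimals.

The standard primal-dual pair for 'max c^T x s.t. A x <= b, x >= 0' is:
  Dual:  min b^T y  s.t.  A^T y >= c,  y >= 0.

So the dual LP is:
  minimize  11y1 + 5y2 + 16y3 + 21y4
  subject to:
    y1 + y3 + 2y4 >= 1
    y2 + 3y3 + 3y4 >= 2
    y1, y2, y3, y4 >= 0

Solving the primal: x* = (5, 3.6667).
  primal value c^T x* = 12.3333.
Solving the dual: y* = (0, 0, 0.3333, 0.3333).
  dual value b^T y* = 12.3333.
Strong duality: c^T x* = b^T y*. Confirmed.

12.3333


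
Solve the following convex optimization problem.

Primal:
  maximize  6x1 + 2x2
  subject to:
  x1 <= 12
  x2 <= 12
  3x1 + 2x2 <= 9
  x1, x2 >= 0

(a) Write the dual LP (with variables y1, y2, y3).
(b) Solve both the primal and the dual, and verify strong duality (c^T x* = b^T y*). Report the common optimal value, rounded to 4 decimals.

The standard primal-dual pair for 'max c^T x s.t. A x <= b, x >= 0' is:
  Dual:  min b^T y  s.t.  A^T y >= c,  y >= 0.

So the dual LP is:
  minimize  12y1 + 12y2 + 9y3
  subject to:
    y1 + 3y3 >= 6
    y2 + 2y3 >= 2
    y1, y2, y3 >= 0

Solving the primal: x* = (3, 0).
  primal value c^T x* = 18.
Solving the dual: y* = (0, 0, 2).
  dual value b^T y* = 18.
Strong duality: c^T x* = b^T y*. Confirmed.

18


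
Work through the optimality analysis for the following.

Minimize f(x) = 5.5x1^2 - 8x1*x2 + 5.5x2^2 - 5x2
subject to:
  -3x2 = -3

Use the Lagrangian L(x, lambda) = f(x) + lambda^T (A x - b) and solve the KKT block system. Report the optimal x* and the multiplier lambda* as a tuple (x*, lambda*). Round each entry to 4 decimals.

Form the Lagrangian:
  L(x, lambda) = (1/2) x^T Q x + c^T x + lambda^T (A x - b)
Stationarity (grad_x L = 0): Q x + c + A^T lambda = 0.
Primal feasibility: A x = b.

This gives the KKT block system:
  [ Q   A^T ] [ x     ]   [-c ]
  [ A    0  ] [ lambda ] = [ b ]

Solving the linear system:
  x*      = (0.7273, 1)
  lambda* = (0.0606)
  f(x*)   = -2.4091

x* = (0.7273, 1), lambda* = (0.0606)


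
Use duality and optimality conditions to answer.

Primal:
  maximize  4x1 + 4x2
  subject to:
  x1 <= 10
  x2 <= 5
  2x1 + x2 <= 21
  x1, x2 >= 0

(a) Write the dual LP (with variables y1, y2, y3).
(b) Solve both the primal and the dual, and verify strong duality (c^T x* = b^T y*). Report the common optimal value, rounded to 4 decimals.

The standard primal-dual pair for 'max c^T x s.t. A x <= b, x >= 0' is:
  Dual:  min b^T y  s.t.  A^T y >= c,  y >= 0.

So the dual LP is:
  minimize  10y1 + 5y2 + 21y3
  subject to:
    y1 + 2y3 >= 4
    y2 + y3 >= 4
    y1, y2, y3 >= 0

Solving the primal: x* = (8, 5).
  primal value c^T x* = 52.
Solving the dual: y* = (0, 2, 2).
  dual value b^T y* = 52.
Strong duality: c^T x* = b^T y*. Confirmed.

52


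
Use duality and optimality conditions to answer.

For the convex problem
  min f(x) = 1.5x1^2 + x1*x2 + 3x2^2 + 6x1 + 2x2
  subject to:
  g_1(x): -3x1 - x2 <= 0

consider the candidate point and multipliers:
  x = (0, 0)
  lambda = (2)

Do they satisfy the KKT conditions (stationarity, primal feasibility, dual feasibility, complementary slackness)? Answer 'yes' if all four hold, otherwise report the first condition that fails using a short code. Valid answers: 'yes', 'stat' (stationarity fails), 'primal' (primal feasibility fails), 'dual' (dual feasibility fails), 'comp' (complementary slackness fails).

Gradient of f: grad f(x) = Q x + c = (6, 2)
Constraint values g_i(x) = a_i^T x - b_i:
  g_1((0, 0)) = 0
Stationarity residual: grad f(x) + sum_i lambda_i a_i = (0, 0)
  -> stationarity OK
Primal feasibility (all g_i <= 0): OK
Dual feasibility (all lambda_i >= 0): OK
Complementary slackness (lambda_i * g_i(x) = 0 for all i): OK

Verdict: yes, KKT holds.

yes


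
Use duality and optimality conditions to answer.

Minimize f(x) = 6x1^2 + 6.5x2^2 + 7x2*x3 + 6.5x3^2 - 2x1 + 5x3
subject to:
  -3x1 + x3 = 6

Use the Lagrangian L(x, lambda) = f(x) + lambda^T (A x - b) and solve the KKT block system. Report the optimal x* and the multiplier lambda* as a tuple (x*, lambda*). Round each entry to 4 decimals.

Form the Lagrangian:
  L(x, lambda) = (1/2) x^T Q x + c^T x + lambda^T (A x - b)
Stationarity (grad_x L = 0): Q x + c + A^T lambda = 0.
Primal feasibility: A x = b.

This gives the KKT block system:
  [ Q   A^T ] [ x     ]   [-c ]
  [ A    0  ] [ lambda ] = [ b ]

Solving the linear system:
  x*      = (-1.8843, -0.1869, 0.3471)
  lambda* = (-8.2039)
  f(x*)   = 27.3637

x* = (-1.8843, -0.1869, 0.3471), lambda* = (-8.2039)


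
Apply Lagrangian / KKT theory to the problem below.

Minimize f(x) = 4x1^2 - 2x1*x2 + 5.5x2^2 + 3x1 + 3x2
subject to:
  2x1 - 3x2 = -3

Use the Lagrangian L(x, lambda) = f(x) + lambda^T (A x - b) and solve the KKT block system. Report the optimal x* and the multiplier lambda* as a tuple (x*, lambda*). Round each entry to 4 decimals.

Form the Lagrangian:
  L(x, lambda) = (1/2) x^T Q x + c^T x + lambda^T (A x - b)
Stationarity (grad_x L = 0): Q x + c + A^T lambda = 0.
Primal feasibility: A x = b.

This gives the KKT block system:
  [ Q   A^T ] [ x     ]   [-c ]
  [ A    0  ] [ lambda ] = [ b ]

Solving the linear system:
  x*      = (-1.0109, 0.3261)
  lambda* = (2.8696)
  f(x*)   = 3.2772

x* = (-1.0109, 0.3261), lambda* = (2.8696)


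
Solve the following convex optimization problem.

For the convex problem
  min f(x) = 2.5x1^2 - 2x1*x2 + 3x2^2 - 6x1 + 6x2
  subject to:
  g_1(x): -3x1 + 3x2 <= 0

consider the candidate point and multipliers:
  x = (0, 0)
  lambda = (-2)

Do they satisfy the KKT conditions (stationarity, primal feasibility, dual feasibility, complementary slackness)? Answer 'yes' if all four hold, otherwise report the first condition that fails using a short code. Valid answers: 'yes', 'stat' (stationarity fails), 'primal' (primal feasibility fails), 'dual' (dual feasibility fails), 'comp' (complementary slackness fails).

Gradient of f: grad f(x) = Q x + c = (-6, 6)
Constraint values g_i(x) = a_i^T x - b_i:
  g_1((0, 0)) = 0
Stationarity residual: grad f(x) + sum_i lambda_i a_i = (0, 0)
  -> stationarity OK
Primal feasibility (all g_i <= 0): OK
Dual feasibility (all lambda_i >= 0): FAILS
Complementary slackness (lambda_i * g_i(x) = 0 for all i): OK

Verdict: the first failing condition is dual_feasibility -> dual.

dual


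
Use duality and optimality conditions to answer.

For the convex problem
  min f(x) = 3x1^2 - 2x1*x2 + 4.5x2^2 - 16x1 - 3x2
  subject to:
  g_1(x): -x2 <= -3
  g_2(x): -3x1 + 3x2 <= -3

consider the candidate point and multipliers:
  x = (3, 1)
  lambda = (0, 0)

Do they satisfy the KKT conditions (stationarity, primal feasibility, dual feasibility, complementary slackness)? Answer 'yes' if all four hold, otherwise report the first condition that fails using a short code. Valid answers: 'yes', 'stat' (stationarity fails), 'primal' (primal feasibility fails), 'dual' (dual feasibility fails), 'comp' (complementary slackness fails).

Gradient of f: grad f(x) = Q x + c = (0, 0)
Constraint values g_i(x) = a_i^T x - b_i:
  g_1((3, 1)) = 2
  g_2((3, 1)) = -3
Stationarity residual: grad f(x) + sum_i lambda_i a_i = (0, 0)
  -> stationarity OK
Primal feasibility (all g_i <= 0): FAILS
Dual feasibility (all lambda_i >= 0): OK
Complementary slackness (lambda_i * g_i(x) = 0 for all i): OK

Verdict: the first failing condition is primal_feasibility -> primal.

primal


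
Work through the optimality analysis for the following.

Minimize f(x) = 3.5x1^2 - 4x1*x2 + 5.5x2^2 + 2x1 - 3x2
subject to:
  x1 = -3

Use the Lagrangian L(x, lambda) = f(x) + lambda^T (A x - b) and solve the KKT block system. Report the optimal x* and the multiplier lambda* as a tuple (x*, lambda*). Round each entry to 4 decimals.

Form the Lagrangian:
  L(x, lambda) = (1/2) x^T Q x + c^T x + lambda^T (A x - b)
Stationarity (grad_x L = 0): Q x + c + A^T lambda = 0.
Primal feasibility: A x = b.

This gives the KKT block system:
  [ Q   A^T ] [ x     ]   [-c ]
  [ A    0  ] [ lambda ] = [ b ]

Solving the linear system:
  x*      = (-3, -0.8182)
  lambda* = (15.7273)
  f(x*)   = 21.8182

x* = (-3, -0.8182), lambda* = (15.7273)


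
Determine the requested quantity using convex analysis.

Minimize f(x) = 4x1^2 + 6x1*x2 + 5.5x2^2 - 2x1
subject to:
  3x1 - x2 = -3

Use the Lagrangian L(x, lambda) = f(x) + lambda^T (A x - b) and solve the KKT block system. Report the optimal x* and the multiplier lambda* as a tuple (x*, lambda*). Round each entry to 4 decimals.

Form the Lagrangian:
  L(x, lambda) = (1/2) x^T Q x + c^T x + lambda^T (A x - b)
Stationarity (grad_x L = 0): Q x + c + A^T lambda = 0.
Primal feasibility: A x = b.

This gives the KKT block system:
  [ Q   A^T ] [ x     ]   [-c ]
  [ A    0  ] [ lambda ] = [ b ]

Solving the linear system:
  x*      = (-0.8042, 0.5874)
  lambda* = (1.6364)
  f(x*)   = 3.2587

x* = (-0.8042, 0.5874), lambda* = (1.6364)


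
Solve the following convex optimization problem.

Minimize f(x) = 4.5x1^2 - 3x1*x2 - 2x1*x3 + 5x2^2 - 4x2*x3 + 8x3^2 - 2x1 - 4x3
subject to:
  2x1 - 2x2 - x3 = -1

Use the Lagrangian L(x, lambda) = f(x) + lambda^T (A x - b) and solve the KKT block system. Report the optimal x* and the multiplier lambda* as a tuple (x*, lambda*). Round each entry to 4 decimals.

Form the Lagrangian:
  L(x, lambda) = (1/2) x^T Q x + c^T x + lambda^T (A x - b)
Stationarity (grad_x L = 0): Q x + c + A^T lambda = 0.
Primal feasibility: A x = b.

This gives the KKT block system:
  [ Q   A^T ] [ x     ]   [-c ]
  [ A    0  ] [ lambda ] = [ b ]

Solving the linear system:
  x*      = (0.2324, 0.4944, 0.4759)
  lambda* = (1.1718)
  f(x*)   = -0.5983

x* = (0.2324, 0.4944, 0.4759), lambda* = (1.1718)


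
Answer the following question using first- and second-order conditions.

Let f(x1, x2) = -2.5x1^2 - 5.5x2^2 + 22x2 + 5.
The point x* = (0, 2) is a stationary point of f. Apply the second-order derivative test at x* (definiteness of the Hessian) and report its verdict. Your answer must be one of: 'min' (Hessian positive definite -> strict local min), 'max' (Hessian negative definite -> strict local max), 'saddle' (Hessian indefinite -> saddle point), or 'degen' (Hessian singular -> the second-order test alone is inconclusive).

Compute the Hessian H = grad^2 f:
  H = [[-5, 0], [0, -11]]
Verify stationarity: grad f(x*) = H x* + g = (0, 0).
Eigenvalues of H: -11, -5.
Both eigenvalues < 0, so H is negative definite -> x* is a strict local max.

max


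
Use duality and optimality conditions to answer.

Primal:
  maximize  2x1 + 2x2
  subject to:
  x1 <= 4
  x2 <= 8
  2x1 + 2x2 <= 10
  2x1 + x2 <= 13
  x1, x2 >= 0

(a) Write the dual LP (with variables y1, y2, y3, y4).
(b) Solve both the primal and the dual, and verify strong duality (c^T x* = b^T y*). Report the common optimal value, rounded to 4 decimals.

The standard primal-dual pair for 'max c^T x s.t. A x <= b, x >= 0' is:
  Dual:  min b^T y  s.t.  A^T y >= c,  y >= 0.

So the dual LP is:
  minimize  4y1 + 8y2 + 10y3 + 13y4
  subject to:
    y1 + 2y3 + 2y4 >= 2
    y2 + 2y3 + y4 >= 2
    y1, y2, y3, y4 >= 0

Solving the primal: x* = (0, 5).
  primal value c^T x* = 10.
Solving the dual: y* = (0, 0, 1, 0).
  dual value b^T y* = 10.
Strong duality: c^T x* = b^T y*. Confirmed.

10


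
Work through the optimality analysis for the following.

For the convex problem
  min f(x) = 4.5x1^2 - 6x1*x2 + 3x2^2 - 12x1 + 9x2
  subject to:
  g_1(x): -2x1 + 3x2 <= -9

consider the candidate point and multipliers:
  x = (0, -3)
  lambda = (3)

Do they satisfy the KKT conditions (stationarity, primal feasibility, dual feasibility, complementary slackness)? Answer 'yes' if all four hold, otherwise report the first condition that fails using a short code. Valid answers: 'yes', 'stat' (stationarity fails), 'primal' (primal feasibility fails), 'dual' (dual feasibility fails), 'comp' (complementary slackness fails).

Gradient of f: grad f(x) = Q x + c = (6, -9)
Constraint values g_i(x) = a_i^T x - b_i:
  g_1((0, -3)) = 0
Stationarity residual: grad f(x) + sum_i lambda_i a_i = (0, 0)
  -> stationarity OK
Primal feasibility (all g_i <= 0): OK
Dual feasibility (all lambda_i >= 0): OK
Complementary slackness (lambda_i * g_i(x) = 0 for all i): OK

Verdict: yes, KKT holds.

yes


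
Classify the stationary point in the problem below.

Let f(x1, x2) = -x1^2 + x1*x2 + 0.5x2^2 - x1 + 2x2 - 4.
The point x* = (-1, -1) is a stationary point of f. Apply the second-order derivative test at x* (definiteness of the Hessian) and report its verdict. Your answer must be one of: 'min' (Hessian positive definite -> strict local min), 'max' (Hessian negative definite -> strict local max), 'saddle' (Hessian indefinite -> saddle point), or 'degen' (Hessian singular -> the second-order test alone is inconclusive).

Compute the Hessian H = grad^2 f:
  H = [[-2, 1], [1, 1]]
Verify stationarity: grad f(x*) = H x* + g = (0, 0).
Eigenvalues of H: -2.3028, 1.3028.
Eigenvalues have mixed signs, so H is indefinite -> x* is a saddle point.

saddle


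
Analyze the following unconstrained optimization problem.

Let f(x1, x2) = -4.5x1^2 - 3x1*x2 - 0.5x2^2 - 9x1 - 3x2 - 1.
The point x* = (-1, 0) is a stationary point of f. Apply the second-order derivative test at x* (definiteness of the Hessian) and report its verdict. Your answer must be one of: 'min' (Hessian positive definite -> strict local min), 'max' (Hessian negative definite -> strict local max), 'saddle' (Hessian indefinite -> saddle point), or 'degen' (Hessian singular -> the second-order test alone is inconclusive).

Compute the Hessian H = grad^2 f:
  H = [[-9, -3], [-3, -1]]
Verify stationarity: grad f(x*) = H x* + g = (0, 0).
Eigenvalues of H: -10, 0.
H has a zero eigenvalue (singular; negative semidefinite but not definite), so H is neither positive definite, negative definite, nor indefinite. The second-order test alone is inconclusive -> degen.
(Indeed, f is constant along the null direction of H through x*, so x* is not a strict local extremum.)

degen


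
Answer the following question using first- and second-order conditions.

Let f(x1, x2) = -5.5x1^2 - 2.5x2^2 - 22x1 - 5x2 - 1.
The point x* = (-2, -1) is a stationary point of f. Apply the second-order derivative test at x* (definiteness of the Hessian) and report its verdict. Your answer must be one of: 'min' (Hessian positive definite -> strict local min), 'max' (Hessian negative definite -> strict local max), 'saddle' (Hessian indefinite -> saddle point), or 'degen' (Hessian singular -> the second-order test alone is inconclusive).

Compute the Hessian H = grad^2 f:
  H = [[-11, 0], [0, -5]]
Verify stationarity: grad f(x*) = H x* + g = (0, 0).
Eigenvalues of H: -11, -5.
Both eigenvalues < 0, so H is negative definite -> x* is a strict local max.

max


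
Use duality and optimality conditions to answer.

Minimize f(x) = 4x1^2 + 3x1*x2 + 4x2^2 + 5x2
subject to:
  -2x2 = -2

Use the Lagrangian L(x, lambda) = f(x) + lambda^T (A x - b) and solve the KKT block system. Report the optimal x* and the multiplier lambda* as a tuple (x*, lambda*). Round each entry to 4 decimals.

Form the Lagrangian:
  L(x, lambda) = (1/2) x^T Q x + c^T x + lambda^T (A x - b)
Stationarity (grad_x L = 0): Q x + c + A^T lambda = 0.
Primal feasibility: A x = b.

This gives the KKT block system:
  [ Q   A^T ] [ x     ]   [-c ]
  [ A    0  ] [ lambda ] = [ b ]

Solving the linear system:
  x*      = (-0.375, 1)
  lambda* = (5.9375)
  f(x*)   = 8.4375

x* = (-0.375, 1), lambda* = (5.9375)


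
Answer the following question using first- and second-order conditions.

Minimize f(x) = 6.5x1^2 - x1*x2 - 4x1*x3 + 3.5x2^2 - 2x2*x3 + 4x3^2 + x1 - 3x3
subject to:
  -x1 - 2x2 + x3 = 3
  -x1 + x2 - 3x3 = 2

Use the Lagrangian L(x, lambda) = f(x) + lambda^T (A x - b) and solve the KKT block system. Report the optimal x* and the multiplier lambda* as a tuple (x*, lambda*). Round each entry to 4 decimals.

Form the Lagrangian:
  L(x, lambda) = (1/2) x^T Q x + c^T x + lambda^T (A x - b)
Stationarity (grad_x L = 0): Q x + c + A^T lambda = 0.
Primal feasibility: A x = b.

This gives the KKT block system:
  [ Q   A^T ] [ x     ]   [-c ]
  [ A    0  ] [ lambda ] = [ b ]

Solving the linear system:
  x*      = (-0.9968, -1.4026, -0.8019)
  lambda* = (-4.8551, -2.4928)
  f(x*)   = 10.4799

x* = (-0.9968, -1.4026, -0.8019), lambda* = (-4.8551, -2.4928)


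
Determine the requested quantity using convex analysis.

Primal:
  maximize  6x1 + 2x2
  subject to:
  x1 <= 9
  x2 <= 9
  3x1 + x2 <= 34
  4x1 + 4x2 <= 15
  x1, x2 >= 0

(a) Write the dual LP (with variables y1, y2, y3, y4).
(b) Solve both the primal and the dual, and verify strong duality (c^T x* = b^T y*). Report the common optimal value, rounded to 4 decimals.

The standard primal-dual pair for 'max c^T x s.t. A x <= b, x >= 0' is:
  Dual:  min b^T y  s.t.  A^T y >= c,  y >= 0.

So the dual LP is:
  minimize  9y1 + 9y2 + 34y3 + 15y4
  subject to:
    y1 + 3y3 + 4y4 >= 6
    y2 + y3 + 4y4 >= 2
    y1, y2, y3, y4 >= 0

Solving the primal: x* = (3.75, 0).
  primal value c^T x* = 22.5.
Solving the dual: y* = (0, 0, 0, 1.5).
  dual value b^T y* = 22.5.
Strong duality: c^T x* = b^T y*. Confirmed.

22.5


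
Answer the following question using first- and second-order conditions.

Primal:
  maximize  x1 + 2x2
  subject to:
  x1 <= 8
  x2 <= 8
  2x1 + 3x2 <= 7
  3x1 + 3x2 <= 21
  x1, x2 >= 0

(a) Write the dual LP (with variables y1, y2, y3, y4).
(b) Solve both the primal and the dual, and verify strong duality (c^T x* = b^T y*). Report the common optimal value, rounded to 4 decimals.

The standard primal-dual pair for 'max c^T x s.t. A x <= b, x >= 0' is:
  Dual:  min b^T y  s.t.  A^T y >= c,  y >= 0.

So the dual LP is:
  minimize  8y1 + 8y2 + 7y3 + 21y4
  subject to:
    y1 + 2y3 + 3y4 >= 1
    y2 + 3y3 + 3y4 >= 2
    y1, y2, y3, y4 >= 0

Solving the primal: x* = (0, 2.3333).
  primal value c^T x* = 4.6667.
Solving the dual: y* = (0, 0, 0.6667, 0).
  dual value b^T y* = 4.6667.
Strong duality: c^T x* = b^T y*. Confirmed.

4.6667


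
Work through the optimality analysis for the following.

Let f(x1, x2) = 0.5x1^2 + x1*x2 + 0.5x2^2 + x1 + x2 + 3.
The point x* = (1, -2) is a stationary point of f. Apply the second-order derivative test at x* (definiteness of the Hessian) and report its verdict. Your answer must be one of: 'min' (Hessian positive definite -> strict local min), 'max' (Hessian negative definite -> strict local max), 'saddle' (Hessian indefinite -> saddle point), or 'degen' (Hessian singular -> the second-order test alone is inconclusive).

Compute the Hessian H = grad^2 f:
  H = [[1, 1], [1, 1]]
Verify stationarity: grad f(x*) = H x* + g = (0, 0).
Eigenvalues of H: 0, 2.
H has a zero eigenvalue (singular; positive semidefinite but not definite), so H is neither positive definite, negative definite, nor indefinite. The second-order test alone is inconclusive -> degen.
(Indeed, f is constant along the null direction of H through x*, so x* is not a strict local extremum.)

degen


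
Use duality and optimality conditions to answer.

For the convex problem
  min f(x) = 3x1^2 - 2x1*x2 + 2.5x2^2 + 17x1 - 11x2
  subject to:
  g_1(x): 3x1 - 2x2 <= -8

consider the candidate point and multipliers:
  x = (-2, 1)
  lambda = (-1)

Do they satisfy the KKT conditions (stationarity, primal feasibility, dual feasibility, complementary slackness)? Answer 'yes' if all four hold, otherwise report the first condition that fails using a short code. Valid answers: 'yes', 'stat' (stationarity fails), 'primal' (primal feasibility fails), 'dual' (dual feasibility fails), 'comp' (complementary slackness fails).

Gradient of f: grad f(x) = Q x + c = (3, -2)
Constraint values g_i(x) = a_i^T x - b_i:
  g_1((-2, 1)) = 0
Stationarity residual: grad f(x) + sum_i lambda_i a_i = (0, 0)
  -> stationarity OK
Primal feasibility (all g_i <= 0): OK
Dual feasibility (all lambda_i >= 0): FAILS
Complementary slackness (lambda_i * g_i(x) = 0 for all i): OK

Verdict: the first failing condition is dual_feasibility -> dual.

dual


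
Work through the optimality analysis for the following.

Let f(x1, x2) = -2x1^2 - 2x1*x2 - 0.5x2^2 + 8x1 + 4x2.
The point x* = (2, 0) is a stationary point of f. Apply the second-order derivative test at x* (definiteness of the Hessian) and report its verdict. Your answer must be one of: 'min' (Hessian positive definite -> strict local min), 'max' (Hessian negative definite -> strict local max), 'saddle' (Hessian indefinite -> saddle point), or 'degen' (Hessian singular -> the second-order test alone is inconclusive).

Compute the Hessian H = grad^2 f:
  H = [[-4, -2], [-2, -1]]
Verify stationarity: grad f(x*) = H x* + g = (0, 0).
Eigenvalues of H: -5, 0.
H has a zero eigenvalue (singular; negative semidefinite but not definite), so H is neither positive definite, negative definite, nor indefinite. The second-order test alone is inconclusive -> degen.
(Indeed, f is constant along the null direction of H through x*, so x* is not a strict local extremum.)

degen


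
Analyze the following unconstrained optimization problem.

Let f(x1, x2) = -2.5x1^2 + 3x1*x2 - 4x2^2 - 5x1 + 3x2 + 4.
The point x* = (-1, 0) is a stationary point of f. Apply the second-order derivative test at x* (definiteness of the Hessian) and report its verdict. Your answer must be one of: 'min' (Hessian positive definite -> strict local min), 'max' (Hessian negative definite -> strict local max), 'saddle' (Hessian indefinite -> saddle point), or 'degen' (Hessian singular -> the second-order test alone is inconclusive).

Compute the Hessian H = grad^2 f:
  H = [[-5, 3], [3, -8]]
Verify stationarity: grad f(x*) = H x* + g = (0, 0).
Eigenvalues of H: -9.8541, -3.1459.
Both eigenvalues < 0, so H is negative definite -> x* is a strict local max.

max


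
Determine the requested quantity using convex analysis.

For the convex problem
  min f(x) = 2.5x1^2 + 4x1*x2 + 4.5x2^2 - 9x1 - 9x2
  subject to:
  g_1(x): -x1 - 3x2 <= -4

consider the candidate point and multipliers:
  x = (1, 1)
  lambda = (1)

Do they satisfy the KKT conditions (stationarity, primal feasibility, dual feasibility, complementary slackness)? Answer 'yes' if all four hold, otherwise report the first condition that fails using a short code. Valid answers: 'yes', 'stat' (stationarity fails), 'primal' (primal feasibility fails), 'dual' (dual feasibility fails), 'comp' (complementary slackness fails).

Gradient of f: grad f(x) = Q x + c = (0, 4)
Constraint values g_i(x) = a_i^T x - b_i:
  g_1((1, 1)) = 0
Stationarity residual: grad f(x) + sum_i lambda_i a_i = (-1, 1)
  -> stationarity FAILS
Primal feasibility (all g_i <= 0): OK
Dual feasibility (all lambda_i >= 0): OK
Complementary slackness (lambda_i * g_i(x) = 0 for all i): OK

Verdict: the first failing condition is stationarity -> stat.

stat


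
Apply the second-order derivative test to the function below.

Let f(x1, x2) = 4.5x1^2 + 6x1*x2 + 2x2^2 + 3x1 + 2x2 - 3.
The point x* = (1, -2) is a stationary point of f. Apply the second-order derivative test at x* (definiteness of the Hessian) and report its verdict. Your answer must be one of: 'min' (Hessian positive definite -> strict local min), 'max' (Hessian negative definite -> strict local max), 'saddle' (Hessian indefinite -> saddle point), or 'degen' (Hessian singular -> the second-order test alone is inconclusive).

Compute the Hessian H = grad^2 f:
  H = [[9, 6], [6, 4]]
Verify stationarity: grad f(x*) = H x* + g = (0, 0).
Eigenvalues of H: 0, 13.
H has a zero eigenvalue (singular; positive semidefinite but not definite), so H is neither positive definite, negative definite, nor indefinite. The second-order test alone is inconclusive -> degen.
(Indeed, f is constant along the null direction of H through x*, so x* is not a strict local extremum.)

degen


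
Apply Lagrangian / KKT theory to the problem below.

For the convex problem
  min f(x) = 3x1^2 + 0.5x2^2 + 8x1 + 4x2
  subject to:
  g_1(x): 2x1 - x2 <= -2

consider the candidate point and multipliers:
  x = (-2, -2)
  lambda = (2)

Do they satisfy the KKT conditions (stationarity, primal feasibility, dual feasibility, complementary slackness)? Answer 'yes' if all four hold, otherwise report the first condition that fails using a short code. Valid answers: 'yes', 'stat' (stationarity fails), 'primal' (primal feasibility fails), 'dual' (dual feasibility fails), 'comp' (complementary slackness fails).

Gradient of f: grad f(x) = Q x + c = (-4, 2)
Constraint values g_i(x) = a_i^T x - b_i:
  g_1((-2, -2)) = 0
Stationarity residual: grad f(x) + sum_i lambda_i a_i = (0, 0)
  -> stationarity OK
Primal feasibility (all g_i <= 0): OK
Dual feasibility (all lambda_i >= 0): OK
Complementary slackness (lambda_i * g_i(x) = 0 for all i): OK

Verdict: yes, KKT holds.

yes


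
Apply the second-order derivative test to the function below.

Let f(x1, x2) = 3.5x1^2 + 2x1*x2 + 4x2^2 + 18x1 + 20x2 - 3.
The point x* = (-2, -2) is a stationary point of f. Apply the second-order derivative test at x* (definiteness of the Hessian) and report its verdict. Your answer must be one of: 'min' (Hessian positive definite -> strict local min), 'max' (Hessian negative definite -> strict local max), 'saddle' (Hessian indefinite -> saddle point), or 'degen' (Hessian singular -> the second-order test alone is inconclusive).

Compute the Hessian H = grad^2 f:
  H = [[7, 2], [2, 8]]
Verify stationarity: grad f(x*) = H x* + g = (0, 0).
Eigenvalues of H: 5.4384, 9.5616.
Both eigenvalues > 0, so H is positive definite -> x* is a strict local min.

min


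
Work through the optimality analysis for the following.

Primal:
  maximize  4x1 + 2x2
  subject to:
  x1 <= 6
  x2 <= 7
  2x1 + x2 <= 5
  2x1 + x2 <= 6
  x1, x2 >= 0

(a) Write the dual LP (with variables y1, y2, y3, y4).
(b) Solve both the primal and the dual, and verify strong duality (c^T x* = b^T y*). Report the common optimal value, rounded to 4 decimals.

The standard primal-dual pair for 'max c^T x s.t. A x <= b, x >= 0' is:
  Dual:  min b^T y  s.t.  A^T y >= c,  y >= 0.

So the dual LP is:
  minimize  6y1 + 7y2 + 5y3 + 6y4
  subject to:
    y1 + 2y3 + 2y4 >= 4
    y2 + y3 + y4 >= 2
    y1, y2, y3, y4 >= 0

Solving the primal: x* = (2.5, 0).
  primal value c^T x* = 10.
Solving the dual: y* = (0, 0, 2, 0).
  dual value b^T y* = 10.
Strong duality: c^T x* = b^T y*. Confirmed.

10


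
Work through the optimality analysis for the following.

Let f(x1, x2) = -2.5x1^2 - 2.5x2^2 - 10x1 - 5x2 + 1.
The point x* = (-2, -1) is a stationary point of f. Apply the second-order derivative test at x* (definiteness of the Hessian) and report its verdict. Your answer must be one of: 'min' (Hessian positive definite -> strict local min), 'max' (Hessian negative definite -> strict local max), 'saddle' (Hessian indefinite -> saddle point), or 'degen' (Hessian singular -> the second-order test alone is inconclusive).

Compute the Hessian H = grad^2 f:
  H = [[-5, 0], [0, -5]]
Verify stationarity: grad f(x*) = H x* + g = (0, 0).
Eigenvalues of H: -5, -5.
Both eigenvalues < 0, so H is negative definite -> x* is a strict local max.

max


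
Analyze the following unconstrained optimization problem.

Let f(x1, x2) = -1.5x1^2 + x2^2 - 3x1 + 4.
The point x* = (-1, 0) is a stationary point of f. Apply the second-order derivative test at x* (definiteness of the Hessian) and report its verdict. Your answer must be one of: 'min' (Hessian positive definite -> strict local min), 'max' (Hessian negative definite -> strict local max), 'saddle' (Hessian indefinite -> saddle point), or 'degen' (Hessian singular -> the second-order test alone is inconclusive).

Compute the Hessian H = grad^2 f:
  H = [[-3, 0], [0, 2]]
Verify stationarity: grad f(x*) = H x* + g = (0, 0).
Eigenvalues of H: -3, 2.
Eigenvalues have mixed signs, so H is indefinite -> x* is a saddle point.

saddle


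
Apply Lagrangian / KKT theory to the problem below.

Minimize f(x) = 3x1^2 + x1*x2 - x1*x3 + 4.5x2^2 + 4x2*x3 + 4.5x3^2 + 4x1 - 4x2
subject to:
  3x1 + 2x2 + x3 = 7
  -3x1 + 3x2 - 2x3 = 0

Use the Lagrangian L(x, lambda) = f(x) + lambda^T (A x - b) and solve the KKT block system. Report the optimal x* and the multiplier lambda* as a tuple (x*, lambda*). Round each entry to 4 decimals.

Form the Lagrangian:
  L(x, lambda) = (1/2) x^T Q x + c^T x + lambda^T (A x - b)
Stationarity (grad_x L = 0): Q x + c + A^T lambda = 0.
Primal feasibility: A x = b.

This gives the KKT block system:
  [ Q   A^T ] [ x     ]   [-c ]
  [ A    0  ] [ lambda ] = [ b ]

Solving the linear system:
  x*      = (1.3914, 1.4037, 0.0184)
  lambda* = (-4.7664, -0.1885)
  f(x*)   = 16.6578

x* = (1.3914, 1.4037, 0.0184), lambda* = (-4.7664, -0.1885)


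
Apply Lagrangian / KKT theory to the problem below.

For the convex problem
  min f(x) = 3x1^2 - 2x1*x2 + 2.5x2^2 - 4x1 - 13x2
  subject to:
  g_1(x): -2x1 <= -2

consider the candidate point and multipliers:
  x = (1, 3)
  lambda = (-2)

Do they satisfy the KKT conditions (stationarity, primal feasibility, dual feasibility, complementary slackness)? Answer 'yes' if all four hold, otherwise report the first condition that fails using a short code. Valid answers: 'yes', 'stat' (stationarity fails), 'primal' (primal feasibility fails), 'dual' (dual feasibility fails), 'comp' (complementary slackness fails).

Gradient of f: grad f(x) = Q x + c = (-4, 0)
Constraint values g_i(x) = a_i^T x - b_i:
  g_1((1, 3)) = 0
Stationarity residual: grad f(x) + sum_i lambda_i a_i = (0, 0)
  -> stationarity OK
Primal feasibility (all g_i <= 0): OK
Dual feasibility (all lambda_i >= 0): FAILS
Complementary slackness (lambda_i * g_i(x) = 0 for all i): OK

Verdict: the first failing condition is dual_feasibility -> dual.

dual


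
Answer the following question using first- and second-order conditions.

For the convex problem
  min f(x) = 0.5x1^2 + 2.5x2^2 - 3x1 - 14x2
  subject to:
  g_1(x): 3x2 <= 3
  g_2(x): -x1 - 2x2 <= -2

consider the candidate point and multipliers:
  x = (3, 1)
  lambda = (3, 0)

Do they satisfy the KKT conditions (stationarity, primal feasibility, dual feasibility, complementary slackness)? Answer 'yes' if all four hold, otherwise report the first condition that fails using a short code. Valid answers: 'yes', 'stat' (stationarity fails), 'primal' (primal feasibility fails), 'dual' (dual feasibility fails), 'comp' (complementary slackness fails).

Gradient of f: grad f(x) = Q x + c = (0, -9)
Constraint values g_i(x) = a_i^T x - b_i:
  g_1((3, 1)) = 0
  g_2((3, 1)) = -3
Stationarity residual: grad f(x) + sum_i lambda_i a_i = (0, 0)
  -> stationarity OK
Primal feasibility (all g_i <= 0): OK
Dual feasibility (all lambda_i >= 0): OK
Complementary slackness (lambda_i * g_i(x) = 0 for all i): OK

Verdict: yes, KKT holds.

yes
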